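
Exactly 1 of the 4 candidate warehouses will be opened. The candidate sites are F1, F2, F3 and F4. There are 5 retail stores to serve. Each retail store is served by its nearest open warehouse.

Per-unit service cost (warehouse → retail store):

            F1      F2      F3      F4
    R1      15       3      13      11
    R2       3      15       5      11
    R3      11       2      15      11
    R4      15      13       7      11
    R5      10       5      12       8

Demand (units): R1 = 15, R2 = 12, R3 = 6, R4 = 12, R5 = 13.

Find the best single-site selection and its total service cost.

Choose F2 only; total service cost 458.

With exactly 1 open, each retail store uses its cheapest among the chosen.
{F2}: R1→F2 3·15=45, R2→F2 15·12=180, R3→F2 2·6=12, R4→F2 13·12=156, R5→F2 5·13=65. Service cost 458.
{F3}: service cost 585
{F4}: service cost 599
Among all 4 size-1 choices, {F2} is lowest.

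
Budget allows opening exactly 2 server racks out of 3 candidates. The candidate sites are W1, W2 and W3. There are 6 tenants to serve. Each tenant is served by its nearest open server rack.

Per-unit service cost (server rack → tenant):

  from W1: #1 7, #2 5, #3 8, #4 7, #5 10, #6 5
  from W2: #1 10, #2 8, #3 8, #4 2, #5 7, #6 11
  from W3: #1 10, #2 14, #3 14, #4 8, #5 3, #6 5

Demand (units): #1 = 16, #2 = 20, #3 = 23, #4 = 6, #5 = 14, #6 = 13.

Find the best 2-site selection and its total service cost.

With exactly 2 open, each tenant uses its cheapest among the chosen.
{W1, W3}: #1→W1 7·16=112, #2→W1 5·20=100, #3→W1 8·23=184, #4→W1 7·6=42, #5→W3 3·14=42, #6→W1 5·13=65. Service cost 545.
{W1, W2}: service cost 571
{W2, W3}: service cost 623
Among all 3 size-2 choices, {W1, W3} is lowest.

Choose W1 and W3; total service cost 545.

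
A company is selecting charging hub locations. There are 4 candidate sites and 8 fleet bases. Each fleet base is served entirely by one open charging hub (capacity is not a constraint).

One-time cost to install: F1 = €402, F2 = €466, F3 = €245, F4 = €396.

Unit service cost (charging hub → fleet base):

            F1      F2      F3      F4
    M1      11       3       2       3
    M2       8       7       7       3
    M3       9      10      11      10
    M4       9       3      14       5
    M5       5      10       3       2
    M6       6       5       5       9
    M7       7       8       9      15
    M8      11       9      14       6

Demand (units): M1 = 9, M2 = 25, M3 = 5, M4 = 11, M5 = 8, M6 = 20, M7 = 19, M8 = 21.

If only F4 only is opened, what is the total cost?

Each fleet base is assigned to its cheapest site among the open ones.
{F4}: M1→F4 3·9=27, M2→F4 3·25=75, M3→F4 10·5=50, M4→F4 5·11=55, M5→F4 2·8=16, M6→F4 9·20=180, M7→F4 15·19=285, M8→F4 6·21=126. Service 814; fixed 396; total 1210.

Total cost: 1210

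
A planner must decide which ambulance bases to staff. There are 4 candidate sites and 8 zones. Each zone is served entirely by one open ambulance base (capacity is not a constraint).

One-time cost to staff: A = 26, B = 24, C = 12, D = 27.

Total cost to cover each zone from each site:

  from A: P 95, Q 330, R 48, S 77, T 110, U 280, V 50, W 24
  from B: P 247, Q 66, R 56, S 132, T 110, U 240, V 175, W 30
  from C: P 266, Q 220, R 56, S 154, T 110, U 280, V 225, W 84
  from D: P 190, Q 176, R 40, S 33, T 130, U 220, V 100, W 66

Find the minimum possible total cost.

For any fixed open set, each zone goes to its cheapest open site; total = fixed + service.
{A, B, D}: P→A 95, Q→B 66, R→D 40, S→D 33, T→A 110, U→D 220, V→A 50, W→A 24. Service 638; fixed 77; total 715.
{A, B, C, D}: service 638 + fixed 89 = 727
{A, B}: service 710 + fixed 50 = 760
{C}: service 1395 + fixed 12 = 1407
(All 15 nonempty subsets were checked; A, B and D is lowest.)

Minimum total cost: 715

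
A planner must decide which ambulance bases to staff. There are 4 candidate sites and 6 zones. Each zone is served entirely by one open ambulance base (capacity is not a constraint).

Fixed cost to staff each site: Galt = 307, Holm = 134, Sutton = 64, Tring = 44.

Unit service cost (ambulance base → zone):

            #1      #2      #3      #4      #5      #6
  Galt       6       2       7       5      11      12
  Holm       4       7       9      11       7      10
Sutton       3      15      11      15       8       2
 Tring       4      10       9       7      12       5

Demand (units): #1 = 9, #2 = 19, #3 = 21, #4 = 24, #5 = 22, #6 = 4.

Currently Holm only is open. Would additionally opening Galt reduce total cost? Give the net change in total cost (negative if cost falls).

Current service cost with {Holm}: 816.
Adding Galt: each zone re-picks its cheapest; new service cost 535, saving 281.
Extra fixed cost: 307. Net change = 307 − 281 = 26.
(Totals: 950 → 976.)

No — net change +26 (cost rises by 26).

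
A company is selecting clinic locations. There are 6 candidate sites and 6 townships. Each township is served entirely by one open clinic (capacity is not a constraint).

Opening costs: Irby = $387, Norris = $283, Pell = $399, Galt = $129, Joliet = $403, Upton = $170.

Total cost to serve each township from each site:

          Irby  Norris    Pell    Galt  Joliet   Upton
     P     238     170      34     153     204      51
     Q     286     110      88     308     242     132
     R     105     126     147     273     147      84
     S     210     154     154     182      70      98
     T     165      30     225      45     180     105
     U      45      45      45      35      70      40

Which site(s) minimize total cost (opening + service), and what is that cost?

Open Upton only; minimum total cost 680.

For any fixed open set, each township goes to its cheapest open site; total = fixed + service.
{Upton}: P→Upton 51, Q→Upton 132, R→Upton 84, S→Upton 98, T→Upton 105, U→Upton 40. Service 510; fixed 170; total 680.
{Galt, Upton}: service 445 + fixed 299 = 744
{Norris, Upton}: P→Upton 51, Q→Norris 110, R→Upton 84, S→Upton 98, T→Norris 30, U→Upton 40. Service 413; fixed 453; total 866.
{Irby, Norris, Pell, Galt, Joliet, Upton}: service 341 + fixed 1771 = 2112
No other subset beats 680.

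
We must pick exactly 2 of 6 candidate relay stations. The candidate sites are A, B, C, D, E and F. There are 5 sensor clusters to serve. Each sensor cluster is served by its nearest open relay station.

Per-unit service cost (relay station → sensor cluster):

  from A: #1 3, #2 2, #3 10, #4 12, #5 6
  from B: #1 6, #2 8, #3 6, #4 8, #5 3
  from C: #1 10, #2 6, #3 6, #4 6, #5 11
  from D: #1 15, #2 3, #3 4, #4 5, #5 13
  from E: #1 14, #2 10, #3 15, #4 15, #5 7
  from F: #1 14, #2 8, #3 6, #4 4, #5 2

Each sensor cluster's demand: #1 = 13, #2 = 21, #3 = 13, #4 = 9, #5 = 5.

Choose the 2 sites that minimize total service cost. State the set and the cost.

With exactly 2 open, each sensor cluster uses its cheapest among the chosen.
{A, F}: #1→A 3·13=39, #2→A 2·21=42, #3→F 6·13=78, #4→F 4·9=36, #5→F 2·5=10. Service cost 205.
{A, D}: service cost 208
{A, C}: service cost 243
Among all 15 size-2 choices, {A, F} is lowest.

Choose A and F; total service cost 205.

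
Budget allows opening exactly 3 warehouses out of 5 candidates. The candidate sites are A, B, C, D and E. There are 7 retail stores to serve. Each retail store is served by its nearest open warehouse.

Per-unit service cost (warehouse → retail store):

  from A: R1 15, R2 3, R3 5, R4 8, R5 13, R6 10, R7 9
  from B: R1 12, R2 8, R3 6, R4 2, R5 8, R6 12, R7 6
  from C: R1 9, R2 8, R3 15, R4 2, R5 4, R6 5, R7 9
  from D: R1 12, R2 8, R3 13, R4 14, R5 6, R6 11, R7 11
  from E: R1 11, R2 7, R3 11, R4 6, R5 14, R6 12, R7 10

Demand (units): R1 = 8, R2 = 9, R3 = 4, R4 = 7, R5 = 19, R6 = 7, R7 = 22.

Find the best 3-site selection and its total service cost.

Choose A, B and C; total service cost 376.

With exactly 3 open, each retail store uses its cheapest among the chosen.
{A, B, C}: R1→C 9·8=72, R2→A 3·9=27, R3→A 5·4=20, R4→B 2·7=14, R5→C 4·19=76, R6→C 5·7=35, R7→B 6·22=132. Service cost 376.
{B, C, E}: service cost 416
{B, C, D}: service cost 425
Among all 10 size-3 choices, {A, B, C} is lowest.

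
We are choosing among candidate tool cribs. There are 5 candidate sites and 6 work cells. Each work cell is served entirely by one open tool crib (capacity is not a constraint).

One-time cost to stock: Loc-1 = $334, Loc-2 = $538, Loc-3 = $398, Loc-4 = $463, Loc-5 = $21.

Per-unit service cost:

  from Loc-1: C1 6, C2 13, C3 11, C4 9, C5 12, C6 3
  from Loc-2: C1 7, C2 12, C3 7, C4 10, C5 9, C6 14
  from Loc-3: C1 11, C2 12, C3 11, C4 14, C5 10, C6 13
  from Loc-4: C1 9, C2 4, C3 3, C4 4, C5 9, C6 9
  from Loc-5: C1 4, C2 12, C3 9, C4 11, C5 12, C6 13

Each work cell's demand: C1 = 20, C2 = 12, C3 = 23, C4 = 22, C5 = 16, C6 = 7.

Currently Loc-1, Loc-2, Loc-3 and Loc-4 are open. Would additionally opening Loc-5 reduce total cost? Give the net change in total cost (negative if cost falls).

Current service cost with {Loc-1, Loc-2, Loc-3, Loc-4}: 490.
Adding Loc-5: each work cell re-picks its cheapest; new service cost 450, saving 40.
Extra fixed cost: 21. Net change = 21 − 40 = -19.
(Totals: 2223 → 2204.)

Yes — net change −19 (cost falls by 19).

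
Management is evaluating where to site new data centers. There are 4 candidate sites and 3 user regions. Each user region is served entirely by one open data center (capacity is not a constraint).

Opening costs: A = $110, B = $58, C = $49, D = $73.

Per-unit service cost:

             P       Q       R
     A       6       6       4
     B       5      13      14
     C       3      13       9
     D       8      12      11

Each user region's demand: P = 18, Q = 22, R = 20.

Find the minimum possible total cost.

Minimum total cost: 425

For any fixed open set, each user region goes to its cheapest open site; total = fixed + service.
{A, C}: P→C 3·18=54, Q→A 6·22=132, R→A 4·20=80. Service 266; fixed 159; total 425.
{A}: P→A 6·18=108, Q→A 6·22=132, R→A 4·20=80. Service 320; fixed 110; total 430.
{A, B}: service 302 + fixed 168 = 470
{A, B, C, D}: P→C 3·18=54, Q→A 6·22=132, R→A 4·20=80. Service 266; fixed 290; total 556.
No other subset beats 425.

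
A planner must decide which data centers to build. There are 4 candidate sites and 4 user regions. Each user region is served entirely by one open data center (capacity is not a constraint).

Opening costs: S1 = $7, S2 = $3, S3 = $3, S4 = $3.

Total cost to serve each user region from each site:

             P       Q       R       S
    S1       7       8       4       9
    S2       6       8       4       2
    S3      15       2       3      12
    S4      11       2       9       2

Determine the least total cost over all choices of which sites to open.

Minimum total cost: 19

For any fixed open set, each user region goes to its cheapest open site; total = fixed + service.
{S2, S3}: P→S2 6, Q→S3 2, R→S3 3, S→S2 2. Service 13; fixed 6; total 19.
{S2, S4}: service 14 + fixed 6 = 20
{S2, S3, S4}: service 13 + fixed 9 = 22
{S1, S2, S3, S4}: P→S2 6, Q→S3 2, R→S3 3, S→S2 2. Service 13; fixed 16; total 29.
No other subset beats 19.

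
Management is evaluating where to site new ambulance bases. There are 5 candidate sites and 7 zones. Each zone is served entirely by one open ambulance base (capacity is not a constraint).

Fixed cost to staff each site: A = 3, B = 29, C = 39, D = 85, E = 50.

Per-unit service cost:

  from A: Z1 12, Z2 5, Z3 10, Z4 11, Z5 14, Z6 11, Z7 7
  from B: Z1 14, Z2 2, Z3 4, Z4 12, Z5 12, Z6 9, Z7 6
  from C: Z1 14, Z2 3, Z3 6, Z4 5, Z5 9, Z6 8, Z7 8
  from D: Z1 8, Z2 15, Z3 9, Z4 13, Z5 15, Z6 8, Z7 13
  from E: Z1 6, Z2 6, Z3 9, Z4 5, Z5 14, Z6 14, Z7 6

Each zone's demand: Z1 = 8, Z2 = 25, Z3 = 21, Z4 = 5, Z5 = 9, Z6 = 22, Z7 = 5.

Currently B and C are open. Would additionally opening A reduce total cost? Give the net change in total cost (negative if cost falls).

Yes — net change −13 (cost falls by 13).

Current service cost with {B, C}: 558.
Adding A: each zone re-picks its cheapest; new service cost 542, saving 16.
Extra fixed cost: 3. Net change = 3 − 16 = -13.
(Totals: 626 → 613.)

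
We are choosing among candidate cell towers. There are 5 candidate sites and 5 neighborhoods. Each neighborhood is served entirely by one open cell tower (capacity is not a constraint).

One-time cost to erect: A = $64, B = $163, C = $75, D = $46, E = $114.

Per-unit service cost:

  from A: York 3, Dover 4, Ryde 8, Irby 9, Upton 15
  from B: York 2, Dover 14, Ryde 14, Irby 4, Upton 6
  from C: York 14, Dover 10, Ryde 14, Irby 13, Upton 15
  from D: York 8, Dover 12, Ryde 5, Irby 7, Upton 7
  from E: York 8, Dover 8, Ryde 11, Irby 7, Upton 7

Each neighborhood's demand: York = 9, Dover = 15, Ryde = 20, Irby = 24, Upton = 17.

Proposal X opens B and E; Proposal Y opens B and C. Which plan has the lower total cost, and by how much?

Proposal X: {B, E}: York→B 2·9=18, Dover→E 8·15=120, Ryde→E 11·20=220, Irby→B 4·24=96, Upton→B 6·17=102. Service 556; fixed 277; total 833.
Proposal Y: {B, C}: York→B 2·9=18, Dover→C 10·15=150, Ryde→B 14·20=280, Irby→B 4·24=96, Upton→B 6·17=102. Service 646; fixed 238; total 884.
Difference: |833 − 884| = 51.

Proposal X is cheaper by 51.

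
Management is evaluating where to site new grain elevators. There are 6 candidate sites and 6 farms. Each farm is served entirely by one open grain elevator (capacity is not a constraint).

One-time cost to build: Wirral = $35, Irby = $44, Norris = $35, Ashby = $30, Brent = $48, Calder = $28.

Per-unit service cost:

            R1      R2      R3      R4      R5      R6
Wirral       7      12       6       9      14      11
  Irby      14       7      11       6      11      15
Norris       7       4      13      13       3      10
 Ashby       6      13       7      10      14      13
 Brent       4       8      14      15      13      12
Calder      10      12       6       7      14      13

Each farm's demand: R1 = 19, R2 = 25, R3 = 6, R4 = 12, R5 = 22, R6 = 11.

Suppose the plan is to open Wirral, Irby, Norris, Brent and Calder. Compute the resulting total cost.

Each farm is assigned to its cheapest site among the open ones.
{Wirral, Irby, Norris, Brent, Calder}: R1→Brent 4·19=76, R2→Norris 4·25=100, R3→Wirral 6·6=36, R4→Irby 6·12=72, R5→Norris 3·22=66, R6→Norris 10·11=110. Service 460; fixed 190; total 650.

Total cost: 650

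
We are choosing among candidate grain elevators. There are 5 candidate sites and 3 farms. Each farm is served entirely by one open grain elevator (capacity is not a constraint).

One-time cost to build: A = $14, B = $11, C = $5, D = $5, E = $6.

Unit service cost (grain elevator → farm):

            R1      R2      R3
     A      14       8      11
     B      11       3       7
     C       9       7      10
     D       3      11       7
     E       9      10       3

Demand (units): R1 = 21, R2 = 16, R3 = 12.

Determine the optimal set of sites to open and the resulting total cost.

For any fixed open set, each farm goes to its cheapest open site; total = fixed + service.
{B, D, E}: R1→D 3·21=63, R2→B 3·16=48, R3→E 3·12=36. Service 147; fixed 22; total 169.
{B, C, D, E}: R1→D 3·21=63, R2→B 3·16=48, R3→E 3·12=36. Service 147; fixed 27; total 174.
{A, B, D, E}: service 147 + fixed 36 = 183
{A, B, C, D, E}: service 147 + fixed 41 = 188
No other subset beats 169.

Open B, D and E; minimum total cost 169.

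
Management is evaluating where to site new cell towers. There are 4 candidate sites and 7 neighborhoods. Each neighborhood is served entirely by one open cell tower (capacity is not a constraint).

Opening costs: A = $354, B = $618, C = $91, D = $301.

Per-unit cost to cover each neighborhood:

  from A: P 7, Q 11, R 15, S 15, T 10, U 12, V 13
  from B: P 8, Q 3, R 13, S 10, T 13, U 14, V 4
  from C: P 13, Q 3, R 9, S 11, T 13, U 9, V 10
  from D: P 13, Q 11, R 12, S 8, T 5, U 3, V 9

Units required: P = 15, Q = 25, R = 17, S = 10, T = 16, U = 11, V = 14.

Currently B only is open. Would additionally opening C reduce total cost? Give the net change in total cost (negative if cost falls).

Yes — net change −32 (cost falls by 32).

Current service cost with {B}: 934.
Adding C: each neighborhood re-picks its cheapest; new service cost 811, saving 123.
Extra fixed cost: 91. Net change = 91 − 123 = -32.
(Totals: 1552 → 1520.)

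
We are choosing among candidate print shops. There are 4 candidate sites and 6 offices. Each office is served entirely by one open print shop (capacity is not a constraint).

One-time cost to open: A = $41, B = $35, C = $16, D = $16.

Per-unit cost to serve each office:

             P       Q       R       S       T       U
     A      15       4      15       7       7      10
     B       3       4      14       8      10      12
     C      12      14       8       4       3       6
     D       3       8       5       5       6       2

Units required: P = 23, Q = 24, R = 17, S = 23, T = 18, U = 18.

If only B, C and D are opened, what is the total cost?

Each office is assigned to its cheapest site among the open ones.
{B, C, D}: P→B 3·23=69, Q→B 4·24=96, R→D 5·17=85, S→C 4·23=92, T→C 3·18=54, U→D 2·18=36. Service 432; fixed 67; total 499.

Total cost: 499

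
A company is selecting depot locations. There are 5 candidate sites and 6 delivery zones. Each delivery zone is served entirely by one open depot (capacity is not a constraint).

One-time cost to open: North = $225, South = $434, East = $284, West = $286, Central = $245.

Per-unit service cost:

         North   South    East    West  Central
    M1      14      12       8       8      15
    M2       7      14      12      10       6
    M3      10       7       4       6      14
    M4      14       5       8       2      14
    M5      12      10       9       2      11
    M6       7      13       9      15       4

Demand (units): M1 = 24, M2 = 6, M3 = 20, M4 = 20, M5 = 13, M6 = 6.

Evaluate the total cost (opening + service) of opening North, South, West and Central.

Each delivery zone is assigned to its cheapest site among the open ones.
{North, South, West, Central}: M1→West 8·24=192, M2→Central 6·6=36, M3→West 6·20=120, M4→West 2·20=40, M5→West 2·13=26, M6→Central 4·6=24. Service 438; fixed 1190; total 1628.

Total cost: 1628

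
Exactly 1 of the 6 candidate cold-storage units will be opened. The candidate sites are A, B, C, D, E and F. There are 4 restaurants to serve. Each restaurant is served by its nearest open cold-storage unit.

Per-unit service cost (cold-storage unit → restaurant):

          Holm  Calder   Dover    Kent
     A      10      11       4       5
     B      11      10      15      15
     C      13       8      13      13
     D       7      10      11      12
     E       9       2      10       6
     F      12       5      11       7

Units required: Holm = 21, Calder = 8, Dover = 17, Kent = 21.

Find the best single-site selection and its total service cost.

With exactly 1 open, each restaurant uses its cheapest among the chosen.
{A}: Holm→A 10·21=210, Calder→A 11·8=88, Dover→A 4·17=68, Kent→A 5·21=105. Service cost 471.
{E}: service cost 501
{F}: service cost 626
Among all 6 size-1 choices, {A} is lowest.

Choose A only; total service cost 471.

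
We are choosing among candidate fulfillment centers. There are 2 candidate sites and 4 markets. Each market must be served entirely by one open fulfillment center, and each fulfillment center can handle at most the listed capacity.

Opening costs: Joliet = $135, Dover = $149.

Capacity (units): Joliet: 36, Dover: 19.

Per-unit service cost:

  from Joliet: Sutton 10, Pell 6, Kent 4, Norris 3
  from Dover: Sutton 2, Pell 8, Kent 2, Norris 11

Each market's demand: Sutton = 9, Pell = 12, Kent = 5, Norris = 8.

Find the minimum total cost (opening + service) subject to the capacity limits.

Open {Joliet}: Sutton→Joliet 10·9=90, Pell→Joliet 6·12=72, Kent→Joliet 4·5=20, Norris→Joliet 3·8=24.
Loads: Joliet carries 34/36. Service 206; fixed 135; total 341.
Next best feasible plan costs 408.

Minimum total cost: 341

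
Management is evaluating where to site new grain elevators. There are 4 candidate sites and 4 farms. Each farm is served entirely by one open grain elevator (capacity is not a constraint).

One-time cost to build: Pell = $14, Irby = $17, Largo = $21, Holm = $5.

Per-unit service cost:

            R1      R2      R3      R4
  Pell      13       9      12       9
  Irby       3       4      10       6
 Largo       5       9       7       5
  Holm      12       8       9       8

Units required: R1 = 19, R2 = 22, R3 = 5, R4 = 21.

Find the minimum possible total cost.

Minimum total cost: 323

For any fixed open set, each farm goes to its cheapest open site; total = fixed + service.
{Irby, Largo}: R1→Irby 3·19=57, R2→Irby 4·22=88, R3→Largo 7·5=35, R4→Largo 5·21=105. Service 285; fixed 38; total 323.
{Irby, Largo, Holm}: R1→Irby 3·19=57, R2→Irby 4·22=88, R3→Largo 7·5=35, R4→Largo 5·21=105. Service 285; fixed 43; total 328.
{Pell, Irby, Largo}: R1→Irby 3·19=57, R2→Irby 4·22=88, R3→Largo 7·5=35, R4→Largo 5·21=105. Service 285; fixed 52; total 337.
{Pell, Irby, Largo, Holm}: service 285 + fixed 57 = 342
(All 15 nonempty subsets were checked; Irby and Largo is lowest.)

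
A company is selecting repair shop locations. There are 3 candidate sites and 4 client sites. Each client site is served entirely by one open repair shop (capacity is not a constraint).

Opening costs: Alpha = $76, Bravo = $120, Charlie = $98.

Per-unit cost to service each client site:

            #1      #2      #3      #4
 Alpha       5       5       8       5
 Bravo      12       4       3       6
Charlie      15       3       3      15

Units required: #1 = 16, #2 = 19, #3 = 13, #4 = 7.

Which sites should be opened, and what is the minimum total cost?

Open Alpha and Charlie; minimum total cost 385.

For any fixed open set, each client site goes to its cheapest open site; total = fixed + service.
{Alpha, Charlie}: #1→Alpha 5·16=80, #2→Charlie 3·19=57, #3→Charlie 3·13=39, #4→Alpha 5·7=35. Service 211; fixed 174; total 385.
{Alpha}: service 314 + fixed 76 = 390
{Alpha, Bravo}: service 230 + fixed 196 = 426
{Alpha, Bravo, Charlie}: service 211 + fixed 294 = 505
No other subset beats 385.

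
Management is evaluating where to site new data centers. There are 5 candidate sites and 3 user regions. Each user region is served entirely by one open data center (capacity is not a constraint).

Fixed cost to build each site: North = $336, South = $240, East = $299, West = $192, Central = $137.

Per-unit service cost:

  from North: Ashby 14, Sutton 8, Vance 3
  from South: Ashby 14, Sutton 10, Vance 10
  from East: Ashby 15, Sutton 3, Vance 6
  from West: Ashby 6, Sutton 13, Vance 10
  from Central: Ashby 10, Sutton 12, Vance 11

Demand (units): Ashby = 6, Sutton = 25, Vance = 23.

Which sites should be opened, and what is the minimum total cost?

Open East only; minimum total cost 602.

For any fixed open set, each user region goes to its cheapest open site; total = fixed + service.
{East}: Ashby→East 15·6=90, Sutton→East 3·25=75, Vance→East 6·23=138. Service 303; fixed 299; total 602.
{North}: Ashby→North 14·6=84, Sutton→North 8·25=200, Vance→North 3·23=69. Service 353; fixed 336; total 689.
{East, Central}: Ashby→Central 10·6=60, Sutton→East 3·25=75, Vance→East 6·23=138. Service 273; fixed 436; total 709.
{North, South, East, West, Central}: Ashby→West 6·6=36, Sutton→East 3·25=75, Vance→North 3·23=69. Service 180; fixed 1204; total 1384.
No other subset beats 602.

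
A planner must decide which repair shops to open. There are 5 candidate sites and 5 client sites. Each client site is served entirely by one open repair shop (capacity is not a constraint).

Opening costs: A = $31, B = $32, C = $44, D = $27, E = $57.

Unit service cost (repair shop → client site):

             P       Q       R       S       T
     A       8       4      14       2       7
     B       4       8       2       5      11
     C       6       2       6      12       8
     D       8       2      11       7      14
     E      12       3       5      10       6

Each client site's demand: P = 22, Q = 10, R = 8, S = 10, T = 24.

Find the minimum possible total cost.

For any fixed open set, each client site goes to its cheapest open site; total = fixed + service.
{A, B}: P→B 4·22=88, Q→A 4·10=40, R→B 2·8=16, S→A 2·10=20, T→A 7·24=168. Service 332; fixed 63; total 395.
{A, B, D}: service 312 + fixed 90 = 402
{B, E}: service 328 + fixed 89 = 417
{A, B, C, D, E}: service 288 + fixed 191 = 479
No other subset beats 395.

Minimum total cost: 395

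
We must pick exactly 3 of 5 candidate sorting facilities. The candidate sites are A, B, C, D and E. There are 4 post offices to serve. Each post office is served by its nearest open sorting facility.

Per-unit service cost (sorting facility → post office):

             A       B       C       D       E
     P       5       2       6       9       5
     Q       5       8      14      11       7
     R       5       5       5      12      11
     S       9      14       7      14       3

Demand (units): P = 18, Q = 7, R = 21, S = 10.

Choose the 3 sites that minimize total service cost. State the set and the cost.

With exactly 3 open, each post office uses its cheapest among the chosen.
{A, B, E}: P→B 2·18=36, Q→A 5·7=35, R→A 5·21=105, S→E 3·10=30. Service cost 206.
{B, C, E}: service cost 220
{B, D, E}: service cost 220
Among all 10 size-3 choices, {A, B, E} is lowest.

Choose A, B and E; total service cost 206.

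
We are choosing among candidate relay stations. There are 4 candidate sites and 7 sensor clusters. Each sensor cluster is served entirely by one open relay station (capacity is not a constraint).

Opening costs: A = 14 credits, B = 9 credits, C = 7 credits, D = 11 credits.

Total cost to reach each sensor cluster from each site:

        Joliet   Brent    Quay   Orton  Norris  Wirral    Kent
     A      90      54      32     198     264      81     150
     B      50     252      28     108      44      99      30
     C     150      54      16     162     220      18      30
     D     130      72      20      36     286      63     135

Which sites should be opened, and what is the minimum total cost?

Open B, C and D; minimum total cost 275.

For any fixed open set, each sensor cluster goes to its cheapest open site; total = fixed + service.
{B, C, D}: Joliet→B 50, Brent→C 54, Quay→C 16, Orton→D 36, Norris→B 44, Wirral→C 18, Kent→B 30. Service 248; fixed 27; total 275.
{A, B, C, D}: service 248 + fixed 41 = 289
{A, B, D}: service 297 + fixed 34 = 331
{C}: service 650 + fixed 7 = 657
No other subset beats 275.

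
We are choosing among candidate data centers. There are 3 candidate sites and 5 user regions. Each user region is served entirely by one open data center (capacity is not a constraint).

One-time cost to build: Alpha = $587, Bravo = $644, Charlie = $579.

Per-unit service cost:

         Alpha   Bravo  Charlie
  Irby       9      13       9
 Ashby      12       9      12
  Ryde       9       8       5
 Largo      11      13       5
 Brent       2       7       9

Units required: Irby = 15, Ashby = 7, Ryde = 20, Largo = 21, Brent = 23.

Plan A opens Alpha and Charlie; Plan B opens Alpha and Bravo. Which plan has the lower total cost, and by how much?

Plan A is cheaper by 230.

Plan A: {Alpha, Charlie}: Irby→Alpha 9·15=135, Ashby→Alpha 12·7=84, Ryde→Charlie 5·20=100, Largo→Charlie 5·21=105, Brent→Alpha 2·23=46. Service 470; fixed 1166; total 1636.
Plan B: {Alpha, Bravo}: Irby→Alpha 9·15=135, Ashby→Bravo 9·7=63, Ryde→Bravo 8·20=160, Largo→Alpha 11·21=231, Brent→Alpha 2·23=46. Service 635; fixed 1231; total 1866.
Difference: |1636 − 1866| = 230.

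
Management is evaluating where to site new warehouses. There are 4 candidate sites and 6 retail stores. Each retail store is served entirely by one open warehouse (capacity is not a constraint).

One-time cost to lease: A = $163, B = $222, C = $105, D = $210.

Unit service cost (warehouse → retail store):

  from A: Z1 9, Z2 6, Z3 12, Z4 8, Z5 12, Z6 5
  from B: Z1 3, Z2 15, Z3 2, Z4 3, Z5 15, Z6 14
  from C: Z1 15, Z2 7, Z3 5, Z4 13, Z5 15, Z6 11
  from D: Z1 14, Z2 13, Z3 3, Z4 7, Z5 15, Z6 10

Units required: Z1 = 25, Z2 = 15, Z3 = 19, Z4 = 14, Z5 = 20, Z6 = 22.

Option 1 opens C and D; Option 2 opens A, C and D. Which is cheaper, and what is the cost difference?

Option 2 is cheaper by 147.

Option 1: {C, D}: Z1→D 14·25=350, Z2→C 7·15=105, Z3→D 3·19=57, Z4→D 7·14=98, Z5→C 15·20=300, Z6→D 10·22=220. Service 1130; fixed 315; total 1445.
Option 2: {A, C, D}: Z1→A 9·25=225, Z2→A 6·15=90, Z3→D 3·19=57, Z4→D 7·14=98, Z5→A 12·20=240, Z6→A 5·22=110. Service 820; fixed 478; total 1298.
Difference: |1445 − 1298| = 147.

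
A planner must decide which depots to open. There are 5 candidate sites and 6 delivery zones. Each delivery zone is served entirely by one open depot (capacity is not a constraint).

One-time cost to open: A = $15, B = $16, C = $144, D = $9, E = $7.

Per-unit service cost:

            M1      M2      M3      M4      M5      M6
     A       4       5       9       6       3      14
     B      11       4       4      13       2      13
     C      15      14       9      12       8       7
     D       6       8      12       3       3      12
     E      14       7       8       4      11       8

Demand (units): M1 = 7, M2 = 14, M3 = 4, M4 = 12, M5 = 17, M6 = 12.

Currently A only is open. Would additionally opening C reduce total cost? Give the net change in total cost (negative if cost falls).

No — net change +60 (cost rises by 60).

Current service cost with {A}: 425.
Adding C: each delivery zone re-picks its cheapest; new service cost 341, saving 84.
Extra fixed cost: 144. Net change = 144 − 84 = 60.
(Totals: 440 → 500.)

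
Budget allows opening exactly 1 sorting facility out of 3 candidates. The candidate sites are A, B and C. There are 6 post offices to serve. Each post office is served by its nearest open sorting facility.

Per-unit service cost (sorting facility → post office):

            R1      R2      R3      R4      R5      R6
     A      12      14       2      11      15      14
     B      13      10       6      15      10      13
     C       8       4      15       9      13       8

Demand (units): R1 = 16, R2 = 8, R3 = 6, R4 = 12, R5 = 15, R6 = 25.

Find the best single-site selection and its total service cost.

With exactly 1 open, each post office uses its cheapest among the chosen.
{C}: R1→C 8·16=128, R2→C 4·8=32, R3→C 15·6=90, R4→C 9·12=108, R5→C 13·15=195, R6→C 8·25=200. Service cost 753.
{B}: service cost 979
{A}: service cost 1023
Among all 3 size-1 choices, {C} is lowest.

Choose C only; total service cost 753.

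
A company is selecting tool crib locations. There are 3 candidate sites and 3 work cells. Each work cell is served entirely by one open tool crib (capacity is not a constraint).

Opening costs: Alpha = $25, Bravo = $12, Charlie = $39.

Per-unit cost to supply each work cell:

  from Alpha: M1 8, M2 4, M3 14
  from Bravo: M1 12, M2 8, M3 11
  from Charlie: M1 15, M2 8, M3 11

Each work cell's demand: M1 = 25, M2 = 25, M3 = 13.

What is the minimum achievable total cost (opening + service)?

Minimum total cost: 480

For any fixed open set, each work cell goes to its cheapest open site; total = fixed + service.
{Alpha, Bravo}: M1→Alpha 8·25=200, M2→Alpha 4·25=100, M3→Bravo 11·13=143. Service 443; fixed 37; total 480.
{Alpha}: service 482 + fixed 25 = 507
{Alpha, Charlie}: M1→Alpha 8·25=200, M2→Alpha 4·25=100, M3→Charlie 11·13=143. Service 443; fixed 64; total 507.
{Alpha, Bravo, Charlie}: service 443 + fixed 76 = 519
No other subset beats 480.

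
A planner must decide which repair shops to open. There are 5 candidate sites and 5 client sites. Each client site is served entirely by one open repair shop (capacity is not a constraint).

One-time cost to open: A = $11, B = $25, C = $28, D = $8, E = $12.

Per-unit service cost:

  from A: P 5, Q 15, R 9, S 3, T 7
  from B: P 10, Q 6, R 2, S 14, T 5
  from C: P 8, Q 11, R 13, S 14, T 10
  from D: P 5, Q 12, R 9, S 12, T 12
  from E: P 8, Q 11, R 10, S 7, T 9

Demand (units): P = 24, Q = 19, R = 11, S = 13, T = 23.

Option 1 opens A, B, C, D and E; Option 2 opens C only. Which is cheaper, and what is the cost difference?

Option 1 is cheaper by 490.

Option 1: {A, B, C, D, E}: P→A 5·24=120, Q→B 6·19=114, R→B 2·11=22, S→A 3·13=39, T→B 5·23=115. Service 410; fixed 84; total 494.
Option 2: {C}: P→C 8·24=192, Q→C 11·19=209, R→C 13·11=143, S→C 14·13=182, T→C 10·23=230. Service 956; fixed 28; total 984.
Difference: |494 − 984| = 490.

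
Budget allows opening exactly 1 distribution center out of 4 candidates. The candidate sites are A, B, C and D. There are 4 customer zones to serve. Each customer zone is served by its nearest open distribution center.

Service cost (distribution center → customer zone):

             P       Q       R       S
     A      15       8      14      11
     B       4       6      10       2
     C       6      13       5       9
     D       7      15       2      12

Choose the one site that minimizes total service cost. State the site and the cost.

Choose B only; total service cost 22.

With exactly 1 open, each customer zone uses its cheapest among the chosen.
{B}: P→B 4, Q→B 6, R→B 10, S→B 2. Service cost 22.
{C}: service cost 33
{D}: service cost 36
Among all 4 size-1 choices, {B} is lowest.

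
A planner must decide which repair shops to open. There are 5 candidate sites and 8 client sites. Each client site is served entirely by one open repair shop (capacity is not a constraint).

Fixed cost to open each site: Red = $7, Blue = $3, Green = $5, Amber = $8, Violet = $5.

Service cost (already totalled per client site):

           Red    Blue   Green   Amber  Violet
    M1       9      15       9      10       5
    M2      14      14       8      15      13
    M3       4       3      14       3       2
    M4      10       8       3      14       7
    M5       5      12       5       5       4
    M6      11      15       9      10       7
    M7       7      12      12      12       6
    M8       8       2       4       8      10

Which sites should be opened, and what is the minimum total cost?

Open Green and Violet; minimum total cost 49.

For any fixed open set, each client site goes to its cheapest open site; total = fixed + service.
{Green, Violet}: M1→Violet 5, M2→Green 8, M3→Violet 2, M4→Green 3, M5→Violet 4, M6→Violet 7, M7→Violet 6, M8→Green 4. Service 39; fixed 10; total 49.
{Blue, Green, Violet}: service 37 + fixed 13 = 50
{Blue, Violet}: service 46 + fixed 8 = 54
{Red, Blue, Green, Amber, Violet}: service 37 + fixed 28 = 65
No other subset beats 49.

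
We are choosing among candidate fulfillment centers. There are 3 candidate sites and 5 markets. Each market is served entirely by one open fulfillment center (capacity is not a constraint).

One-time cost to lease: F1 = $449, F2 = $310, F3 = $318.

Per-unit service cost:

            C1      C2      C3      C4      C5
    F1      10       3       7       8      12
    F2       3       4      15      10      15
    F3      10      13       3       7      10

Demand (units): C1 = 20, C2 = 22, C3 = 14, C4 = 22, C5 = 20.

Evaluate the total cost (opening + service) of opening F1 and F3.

Each market is assigned to its cheapest site among the open ones.
{F1, F3}: C1→F1 10·20=200, C2→F1 3·22=66, C3→F3 3·14=42, C4→F3 7·22=154, C5→F3 10·20=200. Service 662; fixed 767; total 1429.

Total cost: 1429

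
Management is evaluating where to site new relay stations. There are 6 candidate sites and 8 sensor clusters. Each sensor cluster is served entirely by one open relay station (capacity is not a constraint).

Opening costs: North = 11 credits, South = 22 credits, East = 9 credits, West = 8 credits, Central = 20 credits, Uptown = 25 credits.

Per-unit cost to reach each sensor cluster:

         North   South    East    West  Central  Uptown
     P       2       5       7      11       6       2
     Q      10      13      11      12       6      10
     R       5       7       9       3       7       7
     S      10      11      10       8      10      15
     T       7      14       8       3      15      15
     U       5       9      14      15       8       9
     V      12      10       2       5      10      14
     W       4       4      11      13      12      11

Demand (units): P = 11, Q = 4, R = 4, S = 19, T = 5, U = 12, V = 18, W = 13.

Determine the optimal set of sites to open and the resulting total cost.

Open North, East and West; minimum total cost 417.

For any fixed open set, each sensor cluster goes to its cheapest open site; total = fixed + service.
{North, East, West}: P→North 2·11=22, Q→North 10·4=40, R→West 3·4=12, S→West 8·19=152, T→West 3·5=15, U→North 5·12=60, V→East 2·18=36, W→North 4·13=52. Service 389; fixed 28; total 417.
{North, East, West, Central}: service 373 + fixed 48 = 421
{North, South, East, West}: P→North 2·11=22, Q→North 10·4=40, R→West 3·4=12, S→West 8·19=152, T→West 3·5=15, U→North 5·12=60, V→East 2·18=36, W→North 4·13=52. Service 389; fixed 50; total 439.
{North, South, East, West, Central, Uptown}: service 373 + fixed 95 = 468
No other subset beats 417.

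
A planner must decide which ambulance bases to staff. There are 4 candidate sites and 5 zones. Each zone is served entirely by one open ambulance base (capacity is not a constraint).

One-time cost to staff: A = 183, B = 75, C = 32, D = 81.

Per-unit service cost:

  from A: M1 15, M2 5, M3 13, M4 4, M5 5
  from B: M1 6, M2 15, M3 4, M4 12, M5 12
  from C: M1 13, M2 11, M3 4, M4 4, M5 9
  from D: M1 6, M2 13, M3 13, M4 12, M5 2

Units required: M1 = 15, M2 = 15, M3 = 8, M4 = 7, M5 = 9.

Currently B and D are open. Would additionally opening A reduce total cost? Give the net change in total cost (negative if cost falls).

Current service cost with {B, D}: 419.
Adding A: each zone re-picks its cheapest; new service cost 243, saving 176.
Extra fixed cost: 183. Net change = 183 − 176 = 7.
(Totals: 575 → 582.)

No — net change +7 (cost rises by 7).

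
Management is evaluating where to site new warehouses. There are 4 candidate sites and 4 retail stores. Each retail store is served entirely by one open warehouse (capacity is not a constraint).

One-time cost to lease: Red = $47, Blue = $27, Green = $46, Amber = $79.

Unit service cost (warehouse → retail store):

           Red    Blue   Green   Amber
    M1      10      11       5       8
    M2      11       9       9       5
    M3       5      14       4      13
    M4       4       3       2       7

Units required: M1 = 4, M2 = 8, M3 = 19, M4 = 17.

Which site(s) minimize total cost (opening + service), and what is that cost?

For any fixed open set, each retail store goes to its cheapest open site; total = fixed + service.
{Green}: M1→Green 5·4=20, M2→Green 9·8=72, M3→Green 4·19=76, M4→Green 2·17=34. Service 202; fixed 46; total 248.
{Blue, Green}: service 202 + fixed 73 = 275
{Red, Green}: service 202 + fixed 93 = 295
{Red, Blue, Green, Amber}: service 170 + fixed 199 = 369
No other subset beats 248.

Open Green only; minimum total cost 248.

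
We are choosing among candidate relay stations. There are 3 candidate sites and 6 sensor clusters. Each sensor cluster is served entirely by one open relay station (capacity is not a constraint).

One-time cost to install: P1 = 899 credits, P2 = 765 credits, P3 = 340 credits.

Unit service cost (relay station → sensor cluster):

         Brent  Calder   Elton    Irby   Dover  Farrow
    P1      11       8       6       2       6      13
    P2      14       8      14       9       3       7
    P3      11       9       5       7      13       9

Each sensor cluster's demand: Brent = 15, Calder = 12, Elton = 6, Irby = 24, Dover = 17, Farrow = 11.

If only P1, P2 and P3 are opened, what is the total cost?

Total cost: 2471

Each sensor cluster is assigned to its cheapest site among the open ones.
{P1, P2, P3}: Brent→P1 11·15=165, Calder→P1 8·12=96, Elton→P3 5·6=30, Irby→P1 2·24=48, Dover→P2 3·17=51, Farrow→P2 7·11=77. Service 467; fixed 2004; total 2471.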